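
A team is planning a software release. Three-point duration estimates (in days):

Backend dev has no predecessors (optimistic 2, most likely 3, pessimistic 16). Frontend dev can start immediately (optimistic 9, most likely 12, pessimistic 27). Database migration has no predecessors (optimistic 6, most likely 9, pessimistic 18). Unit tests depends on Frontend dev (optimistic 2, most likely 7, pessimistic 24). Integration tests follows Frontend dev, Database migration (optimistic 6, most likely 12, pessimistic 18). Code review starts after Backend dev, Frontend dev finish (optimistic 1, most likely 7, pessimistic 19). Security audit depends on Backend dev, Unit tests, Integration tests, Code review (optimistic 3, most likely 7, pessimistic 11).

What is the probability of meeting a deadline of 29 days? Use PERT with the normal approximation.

0.149

te_Backend dev = (2 + 4·3 + 16)/6 = 30/6 = 5; σ²_Backend dev = ((16−2)/6)² = 5.444
te_Frontend dev = (9 + 4·12 + 27)/6 = 84/6 = 14; σ²_Frontend dev = ((27−9)/6)² = 9.000
te_Database migration = (6 + 4·9 + 18)/6 = 60/6 = 10; σ²_Database migration = ((18−6)/6)² = 4.000
te_Unit tests = (2 + 4·7 + 24)/6 = 54/6 = 9; σ²_Unit tests = ((24−2)/6)² = 13.444
te_Integration tests = (6 + 4·12 + 18)/6 = 72/6 = 12; σ²_Integration tests = ((18−6)/6)² = 4.000
te_Code review = (1 + 4·7 + 19)/6 = 48/6 = 8; σ²_Code review = ((19−1)/6)² = 9.000
te_Security audit = (3 + 4·7 + 11)/6 = 42/6 = 7; σ²_Security audit = ((11−3)/6)² = 1.778

Forward pass:
ES_Backend dev = 0; EF_Backend dev = 5
ES_Frontend dev = 0; EF_Frontend dev = 14
ES_Database migration = 0; EF_Database migration = 10
ES_Unit tests = 14; EF_Unit tests = 14+9 = 23
ES_Integration tests = max(EF_Frontend dev=14, EF_Database migration=10) = 14; EF_Integration tests = 14+12 = 26
ES_Code review = max(EF_Backend dev=5, EF_Frontend dev=14) = 14; EF_Code review = 14+8 = 22
ES_Security audit = max(EF_Backend dev=5, EF_Unit tests=23, EF_Integration tests=26, EF_Code review=22) = 26; EF_Security audit = 26+7 = 33
Expected project duration μ = 33 days. Critical path: Frontend dev → Integration tests → Security audit.

Variance along critical path = 9.000 + 4.000 + 1.778 = 14.778; σ = √14.778 = 3.844 days.
Z = (29 − 33) / 3.844 = -1.041
P(T ≤ 29) = Φ(-1.041) ≈ 0.149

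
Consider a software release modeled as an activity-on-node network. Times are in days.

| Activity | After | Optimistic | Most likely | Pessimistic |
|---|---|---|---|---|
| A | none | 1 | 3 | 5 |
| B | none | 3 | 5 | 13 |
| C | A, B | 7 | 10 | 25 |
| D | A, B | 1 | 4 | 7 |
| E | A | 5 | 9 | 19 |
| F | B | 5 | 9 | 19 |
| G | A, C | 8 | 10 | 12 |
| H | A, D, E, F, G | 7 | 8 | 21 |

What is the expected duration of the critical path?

te_A = (1 + 4·3 + 5)/6 = 18/6 = 3
te_B = (3 + 4·5 + 13)/6 = 36/6 = 6
te_C = (7 + 4·10 + 25)/6 = 72/6 = 12
te_D = (1 + 4·4 + 7)/6 = 24/6 = 4
te_E = (5 + 4·9 + 19)/6 = 60/6 = 10
te_F = (5 + 4·9 + 19)/6 = 60/6 = 10
te_G = (8 + 4·10 + 12)/6 = 60/6 = 10
te_H = (7 + 4·8 + 21)/6 = 60/6 = 10

Forward pass:
ES_A = 0; EF_A = 3
ES_B = 0; EF_B = 6
ES_C = max(EF_A=3, EF_B=6) = 6; EF_C = 6+12 = 18
ES_D = max(EF_A=3, EF_B=6) = 6; EF_D = 6+4 = 10
ES_E = 3; EF_E = 3+10 = 13
ES_F = 6; EF_F = 6+10 = 16
ES_G = max(EF_A=3, EF_C=18) = 18; EF_G = 18+10 = 28
ES_H = max(EF_A=3, EF_D=10, EF_E=13, EF_F=16, EF_G=28) = 28; EF_H = 28+10 = 38
Expected project duration μ = 38 days. Critical path: B → C → G → H.

38 days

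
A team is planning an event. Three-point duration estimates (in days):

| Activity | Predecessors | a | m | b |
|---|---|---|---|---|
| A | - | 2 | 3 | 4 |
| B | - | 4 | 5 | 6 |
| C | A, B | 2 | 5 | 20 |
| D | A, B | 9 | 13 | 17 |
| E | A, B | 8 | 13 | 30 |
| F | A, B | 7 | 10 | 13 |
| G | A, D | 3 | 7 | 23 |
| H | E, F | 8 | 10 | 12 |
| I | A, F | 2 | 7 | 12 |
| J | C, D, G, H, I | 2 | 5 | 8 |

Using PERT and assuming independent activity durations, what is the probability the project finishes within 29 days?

te_A = (2 + 4·3 + 4)/6 = 18/6 = 3; σ²_A = ((4−2)/6)² = 0.111
te_B = (4 + 4·5 + 6)/6 = 30/6 = 5; σ²_B = ((6−4)/6)² = 0.111
te_C = (2 + 4·5 + 20)/6 = 42/6 = 7; σ²_C = ((20−2)/6)² = 9.000
te_D = (9 + 4·13 + 17)/6 = 78/6 = 13; σ²_D = ((17−9)/6)² = 1.778
te_E = (8 + 4·13 + 30)/6 = 90/6 = 15; σ²_E = ((30−8)/6)² = 13.444
te_F = (7 + 4·10 + 13)/6 = 60/6 = 10; σ²_F = ((13−7)/6)² = 1.000
te_G = (3 + 4·7 + 23)/6 = 54/6 = 9; σ²_G = ((23−3)/6)² = 11.111
te_H = (8 + 4·10 + 12)/6 = 60/6 = 10; σ²_H = ((12−8)/6)² = 0.444
te_I = (2 + 4·7 + 12)/6 = 42/6 = 7; σ²_I = ((12−2)/6)² = 2.778
te_J = (2 + 4·5 + 8)/6 = 30/6 = 5; σ²_J = ((8−2)/6)² = 1.000

Forward pass:
ES_A = 0; EF_A = 3
ES_B = 0; EF_B = 5
ES_C = max(EF_A=3, EF_B=5) = 5; EF_C = 5+7 = 12
ES_D = max(EF_A=3, EF_B=5) = 5; EF_D = 5+13 = 18
ES_E = max(EF_A=3, EF_B=5) = 5; EF_E = 5+15 = 20
ES_F = max(EF_A=3, EF_B=5) = 5; EF_F = 5+10 = 15
ES_G = max(EF_A=3, EF_D=18) = 18; EF_G = 18+9 = 27
ES_H = max(EF_E=20, EF_F=15) = 20; EF_H = 20+10 = 30
ES_I = max(EF_A=3, EF_F=15) = 15; EF_I = 15+7 = 22
ES_J = max(EF_C=12, EF_D=18, EF_G=27, EF_H=30, EF_I=22) = 30; EF_J = 30+5 = 35
Expected project duration μ = 35 days. Critical path: B → E → H → J.

Variance along critical path = 0.111 + 13.444 + 0.444 + 1.000 = 15.000; σ = √15.000 = 3.873 days.
Z = (29 − 35) / 3.873 = -1.549
P(T ≤ 29) = Φ(-1.549) ≈ 0.061

0.061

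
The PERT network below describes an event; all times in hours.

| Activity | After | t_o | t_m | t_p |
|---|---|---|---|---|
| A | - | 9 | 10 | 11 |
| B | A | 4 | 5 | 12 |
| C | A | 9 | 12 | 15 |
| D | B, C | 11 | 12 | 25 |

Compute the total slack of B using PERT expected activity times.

6 hours

te_A = (9 + 4·10 + 11)/6 = 60/6 = 10
te_B = (4 + 4·5 + 12)/6 = 36/6 = 6
te_C = (9 + 4·12 + 15)/6 = 72/6 = 12
te_D = (11 + 4·12 + 25)/6 = 84/6 = 14

Forward pass:
ES_A = 0; EF_A = 10
ES_B = 10; EF_B = 10+6 = 16
ES_C = 10; EF_C = 10+12 = 22
ES_D = max(EF_B=16, EF_C=22) = 22; EF_D = 22+14 = 36
Expected project duration μ = 36 hours. Critical path: A → C → D.

Backward pass:
LF_D = 36; LS_D = 36−14 = 22
LF_C = LS_D = 22; LS_C = 22−12 = 10
LF_B = LS_D = 22; LS_B = 22−6 = 16
LF_A = min(LS_B=16, LS_C=10) = 10; LS_A = 10−10 = 0
Slack_B = LS_B − ES_B = 16 − 10 = 6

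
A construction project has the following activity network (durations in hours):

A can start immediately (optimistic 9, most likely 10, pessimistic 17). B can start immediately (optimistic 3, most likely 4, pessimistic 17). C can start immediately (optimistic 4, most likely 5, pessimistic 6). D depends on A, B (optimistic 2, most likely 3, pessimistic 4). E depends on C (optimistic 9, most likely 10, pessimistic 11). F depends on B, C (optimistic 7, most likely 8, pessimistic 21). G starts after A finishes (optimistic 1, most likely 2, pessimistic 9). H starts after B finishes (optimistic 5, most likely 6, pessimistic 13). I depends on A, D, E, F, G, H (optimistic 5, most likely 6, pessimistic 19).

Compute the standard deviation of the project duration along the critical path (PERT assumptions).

4.04 hours

te_A = (9 + 4·10 + 17)/6 = 66/6 = 11; σ²_A = ((17−9)/6)² = 1.778
te_B = (3 + 4·4 + 17)/6 = 36/6 = 6; σ²_B = ((17−3)/6)² = 5.444
te_C = (4 + 4·5 + 6)/6 = 30/6 = 5; σ²_C = ((6−4)/6)² = 0.111
te_D = (2 + 4·3 + 4)/6 = 18/6 = 3; σ²_D = ((4−2)/6)² = 0.111
te_E = (9 + 4·10 + 11)/6 = 60/6 = 10; σ²_E = ((11−9)/6)² = 0.111
te_F = (7 + 4·8 + 21)/6 = 60/6 = 10; σ²_F = ((21−7)/6)² = 5.444
te_G = (1 + 4·2 + 9)/6 = 18/6 = 3; σ²_G = ((9−1)/6)² = 1.778
te_H = (5 + 4·6 + 13)/6 = 42/6 = 7; σ²_H = ((13−5)/6)² = 1.778
te_I = (5 + 4·6 + 19)/6 = 48/6 = 8; σ²_I = ((19−5)/6)² = 5.444

Forward pass:
ES_A = 0; EF_A = 11
ES_B = 0; EF_B = 6
ES_C = 0; EF_C = 5
ES_D = max(EF_A=11, EF_B=6) = 11; EF_D = 11+3 = 14
ES_E = 5; EF_E = 5+10 = 15
ES_F = max(EF_B=6, EF_C=5) = 6; EF_F = 6+10 = 16
ES_G = 11; EF_G = 11+3 = 14
ES_H = 6; EF_H = 6+7 = 13
ES_I = max(EF_A=11, EF_D=14, EF_E=15, EF_F=16, EF_G=14, EF_H=13) = 16; EF_I = 16+8 = 24
Expected project duration μ = 24 hours. Critical path: B → F → I.

Variance along critical path = 5.444 + 5.444 + 5.444 = 16.333
σ = √16.333 = 4.041 hours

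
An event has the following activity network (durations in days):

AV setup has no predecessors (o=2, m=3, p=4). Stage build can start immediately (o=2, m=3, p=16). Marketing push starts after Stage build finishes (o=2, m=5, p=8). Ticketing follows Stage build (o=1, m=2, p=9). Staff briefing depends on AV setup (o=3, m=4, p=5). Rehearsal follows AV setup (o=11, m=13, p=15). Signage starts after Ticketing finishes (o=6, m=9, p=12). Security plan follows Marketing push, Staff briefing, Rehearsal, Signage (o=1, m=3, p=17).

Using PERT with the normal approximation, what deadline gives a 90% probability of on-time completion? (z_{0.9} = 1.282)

te_AV setup = (2 + 4·3 + 4)/6 = 18/6 = 3; σ²_AV setup = ((4−2)/6)² = 0.111
te_Stage build = (2 + 4·3 + 16)/6 = 30/6 = 5; σ²_Stage build = ((16−2)/6)² = 5.444
te_Marketing push = (2 + 4·5 + 8)/6 = 30/6 = 5; σ²_Marketing push = ((8−2)/6)² = 1.000
te_Ticketing = (1 + 4·2 + 9)/6 = 18/6 = 3; σ²_Ticketing = ((9−1)/6)² = 1.778
te_Staff briefing = (3 + 4·4 + 5)/6 = 24/6 = 4; σ²_Staff briefing = ((5−3)/6)² = 0.111
te_Rehearsal = (11 + 4·13 + 15)/6 = 78/6 = 13; σ²_Rehearsal = ((15−11)/6)² = 0.444
te_Signage = (6 + 4·9 + 12)/6 = 54/6 = 9; σ²_Signage = ((12−6)/6)² = 1.000
te_Security plan = (1 + 4·3 + 17)/6 = 30/6 = 5; σ²_Security plan = ((17−1)/6)² = 7.111

Forward pass:
ES_AV setup = 0; EF_AV setup = 3
ES_Stage build = 0; EF_Stage build = 5
ES_Marketing push = 5; EF_Marketing push = 5+5 = 10
ES_Ticketing = 5; EF_Ticketing = 5+3 = 8
ES_Staff briefing = 3; EF_Staff briefing = 3+4 = 7
ES_Rehearsal = 3; EF_Rehearsal = 3+13 = 16
ES_Signage = 8; EF_Signage = 8+9 = 17
ES_Security plan = max(EF_Marketing push=10, EF_Staff briefing=7, EF_Rehearsal=16, EF_Signage=17) = 17; EF_Security plan = 17+5 = 22
Expected project duration μ = 22 days. Critical path: Stage build → Ticketing → Signage → Security plan.

Variance along critical path = 5.444 + 1.778 + 1.000 + 7.111 = 15.333; σ = 3.916 days.
D = μ + z·σ = 22 + 1.282·3.916 = 27.0 days

27.0 days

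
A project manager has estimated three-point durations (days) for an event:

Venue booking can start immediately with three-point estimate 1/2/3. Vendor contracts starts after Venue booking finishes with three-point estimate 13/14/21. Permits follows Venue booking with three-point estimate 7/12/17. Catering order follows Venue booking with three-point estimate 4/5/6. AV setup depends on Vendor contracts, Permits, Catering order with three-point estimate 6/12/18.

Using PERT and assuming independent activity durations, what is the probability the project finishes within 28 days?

0.340

te_Venue booking = (1 + 4·2 + 3)/6 = 12/6 = 2; σ²_Venue booking = ((3−1)/6)² = 0.111
te_Vendor contracts = (13 + 4·14 + 21)/6 = 90/6 = 15; σ²_Vendor contracts = ((21−13)/6)² = 1.778
te_Permits = (7 + 4·12 + 17)/6 = 72/6 = 12; σ²_Permits = ((17−7)/6)² = 2.778
te_Catering order = (4 + 4·5 + 6)/6 = 30/6 = 5; σ²_Catering order = ((6−4)/6)² = 0.111
te_AV setup = (6 + 4·12 + 18)/6 = 72/6 = 12; σ²_AV setup = ((18−6)/6)² = 4.000

Forward pass:
ES_Venue booking = 0; EF_Venue booking = 2
ES_Vendor contracts = 2; EF_Vendor contracts = 2+15 = 17
ES_Permits = 2; EF_Permits = 2+12 = 14
ES_Catering order = 2; EF_Catering order = 2+5 = 7
ES_AV setup = max(EF_Vendor contracts=17, EF_Permits=14, EF_Catering order=7) = 17; EF_AV setup = 17+12 = 29
Expected project duration μ = 29 days. Critical path: Venue booking → Vendor contracts → AV setup.

Variance along critical path = 0.111 + 1.778 + 4.000 = 5.889; σ = √5.889 = 2.427 days.
Z = (28 − 29) / 2.427 = -0.412
P(T ≤ 28) = Φ(-0.412) ≈ 0.340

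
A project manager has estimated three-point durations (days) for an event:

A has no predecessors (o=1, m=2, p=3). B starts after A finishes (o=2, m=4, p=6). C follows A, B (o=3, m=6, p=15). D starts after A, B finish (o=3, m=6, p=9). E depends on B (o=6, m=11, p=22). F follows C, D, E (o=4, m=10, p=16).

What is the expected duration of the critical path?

28 days

te_A = (1 + 4·2 + 3)/6 = 12/6 = 2
te_B = (2 + 4·4 + 6)/6 = 24/6 = 4
te_C = (3 + 4·6 + 15)/6 = 42/6 = 7
te_D = (3 + 4·6 + 9)/6 = 36/6 = 6
te_E = (6 + 4·11 + 22)/6 = 72/6 = 12
te_F = (4 + 4·10 + 16)/6 = 60/6 = 10

Forward pass:
ES_A = 0; EF_A = 2
ES_B = 2; EF_B = 2+4 = 6
ES_C = max(EF_A=2, EF_B=6) = 6; EF_C = 6+7 = 13
ES_D = max(EF_A=2, EF_B=6) = 6; EF_D = 6+6 = 12
ES_E = 6; EF_E = 6+12 = 18
ES_F = max(EF_C=13, EF_D=12, EF_E=18) = 18; EF_F = 18+10 = 28
Expected project duration μ = 28 days. Critical path: A → B → E → F.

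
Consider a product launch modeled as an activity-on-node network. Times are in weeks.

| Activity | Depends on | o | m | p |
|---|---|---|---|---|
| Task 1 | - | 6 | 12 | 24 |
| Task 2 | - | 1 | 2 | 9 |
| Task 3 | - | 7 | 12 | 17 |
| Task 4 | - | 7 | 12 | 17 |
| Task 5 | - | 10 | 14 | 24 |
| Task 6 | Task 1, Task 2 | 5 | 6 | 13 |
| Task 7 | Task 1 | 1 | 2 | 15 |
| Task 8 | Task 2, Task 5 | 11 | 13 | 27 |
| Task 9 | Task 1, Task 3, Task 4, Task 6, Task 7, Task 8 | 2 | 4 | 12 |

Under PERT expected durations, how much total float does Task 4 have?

te_Task 1 = (6 + 4·12 + 24)/6 = 78/6 = 13
te_Task 2 = (1 + 4·2 + 9)/6 = 18/6 = 3
te_Task 3 = (7 + 4·12 + 17)/6 = 72/6 = 12
te_Task 4 = (7 + 4·12 + 17)/6 = 72/6 = 12
te_Task 5 = (10 + 4·14 + 24)/6 = 90/6 = 15
te_Task 6 = (5 + 4·6 + 13)/6 = 42/6 = 7
te_Task 7 = (1 + 4·2 + 15)/6 = 24/6 = 4
te_Task 8 = (11 + 4·13 + 27)/6 = 90/6 = 15
te_Task 9 = (2 + 4·4 + 12)/6 = 30/6 = 5

Forward pass:
ES_Task 1 = 0; EF_Task 1 = 13
ES_Task 2 = 0; EF_Task 2 = 3
ES_Task 3 = 0; EF_Task 3 = 12
ES_Task 4 = 0; EF_Task 4 = 12
ES_Task 5 = 0; EF_Task 5 = 15
ES_Task 6 = max(EF_Task 1=13, EF_Task 2=3) = 13; EF_Task 6 = 13+7 = 20
ES_Task 7 = 13; EF_Task 7 = 13+4 = 17
ES_Task 8 = max(EF_Task 2=3, EF_Task 5=15) = 15; EF_Task 8 = 15+15 = 30
ES_Task 9 = max(EF_Task 1=13, EF_Task 3=12, EF_Task 4=12, EF_Task 6=20, EF_Task 7=17, EF_Task 8=30) = 30; EF_Task 9 = 30+5 = 35
Expected project duration μ = 35 weeks. Critical path: Task 5 → Task 8 → Task 9.

Backward pass:
LF_Task 9 = 35; LS_Task 9 = 35−5 = 30
LF_Task 8 = LS_Task 9 = 30; LS_Task 8 = 30−15 = 15
LF_Task 7 = LS_Task 9 = 30; LS_Task 7 = 30−4 = 26
LF_Task 6 = LS_Task 9 = 30; LS_Task 6 = 30−7 = 23
LF_Task 5 = LS_Task 8 = 15; LS_Task 5 = 15−15 = 0
LF_Task 4 = LS_Task 9 = 30; LS_Task 4 = 30−12 = 18
LF_Task 3 = LS_Task 9 = 30; LS_Task 3 = 30−12 = 18
LF_Task 2 = min(LS_Task 6=23, LS_Task 8=15) = 15; LS_Task 2 = 15−3 = 12
LF_Task 1 = min(LS_Task 6=23, LS_Task 7=26, LS_Task 9=30) = 23; LS_Task 1 = 23−13 = 10
Slack_Task 4 = LS_Task 4 − ES_Task 4 = 18 − 0 = 18

18 weeks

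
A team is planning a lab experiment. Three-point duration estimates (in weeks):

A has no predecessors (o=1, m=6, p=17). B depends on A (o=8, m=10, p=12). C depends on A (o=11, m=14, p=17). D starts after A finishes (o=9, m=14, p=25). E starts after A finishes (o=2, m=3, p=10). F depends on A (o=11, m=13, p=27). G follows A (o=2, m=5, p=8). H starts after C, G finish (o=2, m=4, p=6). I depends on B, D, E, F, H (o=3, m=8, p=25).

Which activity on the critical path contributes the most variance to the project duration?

I

te_A = (1 + 4·6 + 17)/6 = 42/6 = 7; σ²_A = ((17−1)/6)² = 7.111
te_B = (8 + 4·10 + 12)/6 = 60/6 = 10; σ²_B = ((12−8)/6)² = 0.444
te_C = (11 + 4·14 + 17)/6 = 84/6 = 14; σ²_C = ((17−11)/6)² = 1.000
te_D = (9 + 4·14 + 25)/6 = 90/6 = 15; σ²_D = ((25−9)/6)² = 7.111
te_E = (2 + 4·3 + 10)/6 = 24/6 = 4; σ²_E = ((10−2)/6)² = 1.778
te_F = (11 + 4·13 + 27)/6 = 90/6 = 15; σ²_F = ((27−11)/6)² = 7.111
te_G = (2 + 4·5 + 8)/6 = 30/6 = 5; σ²_G = ((8−2)/6)² = 1.000
te_H = (2 + 4·4 + 6)/6 = 24/6 = 4; σ²_H = ((6−2)/6)² = 0.444
te_I = (3 + 4·8 + 25)/6 = 60/6 = 10; σ²_I = ((25−3)/6)² = 13.444

Forward pass:
ES_A = 0; EF_A = 7
ES_B = 7; EF_B = 7+10 = 17
ES_C = 7; EF_C = 7+14 = 21
ES_D = 7; EF_D = 7+15 = 22
ES_E = 7; EF_E = 7+4 = 11
ES_F = 7; EF_F = 7+15 = 22
ES_G = 7; EF_G = 7+5 = 12
ES_H = max(EF_C=21, EF_G=12) = 21; EF_H = 21+4 = 25
ES_I = max(EF_B=17, EF_D=22, EF_E=11, EF_F=22, EF_H=25) = 25; EF_I = 25+10 = 35
Expected project duration μ = 35 weeks. Critical path: A → C → H → I.

Variances on critical path: σ²_A=7.111, σ²_C=1.000, σ²_H=0.444, σ²_I=13.444.
Largest is σ²_I = 13.444.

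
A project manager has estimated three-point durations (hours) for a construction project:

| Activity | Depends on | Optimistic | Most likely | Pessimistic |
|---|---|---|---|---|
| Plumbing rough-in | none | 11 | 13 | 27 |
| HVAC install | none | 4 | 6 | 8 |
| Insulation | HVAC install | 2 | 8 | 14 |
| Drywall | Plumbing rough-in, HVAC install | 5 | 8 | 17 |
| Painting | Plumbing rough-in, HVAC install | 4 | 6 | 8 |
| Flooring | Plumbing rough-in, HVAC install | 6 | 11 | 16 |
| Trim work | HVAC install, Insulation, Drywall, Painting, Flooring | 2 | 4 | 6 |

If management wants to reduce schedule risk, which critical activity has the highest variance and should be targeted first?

Plumbing rough-in

te_Plumbing rough-in = (11 + 4·13 + 27)/6 = 90/6 = 15; σ²_Plumbing rough-in = ((27−11)/6)² = 7.111
te_HVAC install = (4 + 4·6 + 8)/6 = 36/6 = 6; σ²_HVAC install = ((8−4)/6)² = 0.444
te_Insulation = (2 + 4·8 + 14)/6 = 48/6 = 8; σ²_Insulation = ((14−2)/6)² = 4.000
te_Drywall = (5 + 4·8 + 17)/6 = 54/6 = 9; σ²_Drywall = ((17−5)/6)² = 4.000
te_Painting = (4 + 4·6 + 8)/6 = 36/6 = 6; σ²_Painting = ((8−4)/6)² = 0.444
te_Flooring = (6 + 4·11 + 16)/6 = 66/6 = 11; σ²_Flooring = ((16−6)/6)² = 2.778
te_Trim work = (2 + 4·4 + 6)/6 = 24/6 = 4; σ²_Trim work = ((6−2)/6)² = 0.444

Forward pass:
ES_Plumbing rough-in = 0; EF_Plumbing rough-in = 15
ES_HVAC install = 0; EF_HVAC install = 6
ES_Insulation = 6; EF_Insulation = 6+8 = 14
ES_Drywall = max(EF_Plumbing rough-in=15, EF_HVAC install=6) = 15; EF_Drywall = 15+9 = 24
ES_Painting = max(EF_Plumbing rough-in=15, EF_HVAC install=6) = 15; EF_Painting = 15+6 = 21
ES_Flooring = max(EF_Plumbing rough-in=15, EF_HVAC install=6) = 15; EF_Flooring = 15+11 = 26
ES_Trim work = max(EF_HVAC install=6, EF_Insulation=14, EF_Drywall=24, EF_Painting=21, EF_Flooring=26) = 26; EF_Trim work = 26+4 = 30
Expected project duration μ = 30 hours. Critical path: Plumbing rough-in → Flooring → Trim work.

Variances on critical path: σ²_Plumbing rough-in=7.111, σ²_Flooring=2.778, σ²_Trim work=0.444.
Largest is σ²_Plumbing rough-in = 7.111.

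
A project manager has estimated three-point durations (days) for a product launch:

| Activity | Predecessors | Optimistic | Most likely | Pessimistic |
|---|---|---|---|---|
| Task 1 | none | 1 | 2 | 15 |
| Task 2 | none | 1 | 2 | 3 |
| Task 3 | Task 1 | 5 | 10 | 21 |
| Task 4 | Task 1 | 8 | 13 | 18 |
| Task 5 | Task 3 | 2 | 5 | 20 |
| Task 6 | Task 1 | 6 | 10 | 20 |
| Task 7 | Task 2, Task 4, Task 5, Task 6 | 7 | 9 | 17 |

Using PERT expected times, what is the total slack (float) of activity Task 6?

te_Task 1 = (1 + 4·2 + 15)/6 = 24/6 = 4
te_Task 2 = (1 + 4·2 + 3)/6 = 12/6 = 2
te_Task 3 = (5 + 4·10 + 21)/6 = 66/6 = 11
te_Task 4 = (8 + 4·13 + 18)/6 = 78/6 = 13
te_Task 5 = (2 + 4·5 + 20)/6 = 42/6 = 7
te_Task 6 = (6 + 4·10 + 20)/6 = 66/6 = 11
te_Task 7 = (7 + 4·9 + 17)/6 = 60/6 = 10

Forward pass:
ES_Task 1 = 0; EF_Task 1 = 4
ES_Task 2 = 0; EF_Task 2 = 2
ES_Task 3 = 4; EF_Task 3 = 4+11 = 15
ES_Task 4 = 4; EF_Task 4 = 4+13 = 17
ES_Task 5 = 15; EF_Task 5 = 15+7 = 22
ES_Task 6 = 4; EF_Task 6 = 4+11 = 15
ES_Task 7 = max(EF_Task 2=2, EF_Task 4=17, EF_Task 5=22, EF_Task 6=15) = 22; EF_Task 7 = 22+10 = 32
Expected project duration μ = 32 days. Critical path: Task 1 → Task 3 → Task 5 → Task 7.

Backward pass:
LF_Task 7 = 32; LS_Task 7 = 32−10 = 22
LF_Task 6 = LS_Task 7 = 22; LS_Task 6 = 22−11 = 11
LF_Task 5 = LS_Task 7 = 22; LS_Task 5 = 22−7 = 15
LF_Task 4 = LS_Task 7 = 22; LS_Task 4 = 22−13 = 9
LF_Task 3 = LS_Task 5 = 15; LS_Task 3 = 15−11 = 4
LF_Task 2 = LS_Task 7 = 22; LS_Task 2 = 22−2 = 20
LF_Task 1 = min(LS_Task 3=4, LS_Task 4=9, LS_Task 6=11) = 4; LS_Task 1 = 4−4 = 0
Slack_Task 6 = LS_Task 6 − ES_Task 6 = 11 − 4 = 7

7 days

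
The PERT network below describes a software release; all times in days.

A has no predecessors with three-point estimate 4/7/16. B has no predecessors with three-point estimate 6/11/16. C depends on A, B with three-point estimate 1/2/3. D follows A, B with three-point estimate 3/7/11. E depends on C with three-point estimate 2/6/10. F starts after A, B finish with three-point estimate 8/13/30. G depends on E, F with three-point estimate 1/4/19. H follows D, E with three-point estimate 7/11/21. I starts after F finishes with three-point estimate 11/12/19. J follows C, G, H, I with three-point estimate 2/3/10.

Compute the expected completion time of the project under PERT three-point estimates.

43 days

te_A = (4 + 4·7 + 16)/6 = 48/6 = 8
te_B = (6 + 4·11 + 16)/6 = 66/6 = 11
te_C = (1 + 4·2 + 3)/6 = 12/6 = 2
te_D = (3 + 4·7 + 11)/6 = 42/6 = 7
te_E = (2 + 4·6 + 10)/6 = 36/6 = 6
te_F = (8 + 4·13 + 30)/6 = 90/6 = 15
te_G = (1 + 4·4 + 19)/6 = 36/6 = 6
te_H = (7 + 4·11 + 21)/6 = 72/6 = 12
te_I = (11 + 4·12 + 19)/6 = 78/6 = 13
te_J = (2 + 4·3 + 10)/6 = 24/6 = 4

Forward pass:
ES_A = 0; EF_A = 8
ES_B = 0; EF_B = 11
ES_C = max(EF_A=8, EF_B=11) = 11; EF_C = 11+2 = 13
ES_D = max(EF_A=8, EF_B=11) = 11; EF_D = 11+7 = 18
ES_E = 13; EF_E = 13+6 = 19
ES_F = max(EF_A=8, EF_B=11) = 11; EF_F = 11+15 = 26
ES_G = max(EF_E=19, EF_F=26) = 26; EF_G = 26+6 = 32
ES_H = max(EF_D=18, EF_E=19) = 19; EF_H = 19+12 = 31
ES_I = 26; EF_I = 26+13 = 39
ES_J = max(EF_C=13, EF_G=32, EF_H=31, EF_I=39) = 39; EF_J = 39+4 = 43
Expected project duration μ = 43 days. Critical path: B → F → I → J.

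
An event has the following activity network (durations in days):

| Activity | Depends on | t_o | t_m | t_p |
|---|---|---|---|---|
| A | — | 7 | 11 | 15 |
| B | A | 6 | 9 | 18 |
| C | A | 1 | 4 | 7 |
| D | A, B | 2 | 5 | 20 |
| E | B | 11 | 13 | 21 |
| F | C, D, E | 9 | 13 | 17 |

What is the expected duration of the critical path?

te_A = (7 + 4·11 + 15)/6 = 66/6 = 11
te_B = (6 + 4·9 + 18)/6 = 60/6 = 10
te_C = (1 + 4·4 + 7)/6 = 24/6 = 4
te_D = (2 + 4·5 + 20)/6 = 42/6 = 7
te_E = (11 + 4·13 + 21)/6 = 84/6 = 14
te_F = (9 + 4·13 + 17)/6 = 78/6 = 13

Forward pass:
ES_A = 0; EF_A = 11
ES_B = 11; EF_B = 11+10 = 21
ES_C = 11; EF_C = 11+4 = 15
ES_D = max(EF_A=11, EF_B=21) = 21; EF_D = 21+7 = 28
ES_E = 21; EF_E = 21+14 = 35
ES_F = max(EF_C=15, EF_D=28, EF_E=35) = 35; EF_F = 35+13 = 48
Expected project duration μ = 48 days. Critical path: A → B → E → F.

48 days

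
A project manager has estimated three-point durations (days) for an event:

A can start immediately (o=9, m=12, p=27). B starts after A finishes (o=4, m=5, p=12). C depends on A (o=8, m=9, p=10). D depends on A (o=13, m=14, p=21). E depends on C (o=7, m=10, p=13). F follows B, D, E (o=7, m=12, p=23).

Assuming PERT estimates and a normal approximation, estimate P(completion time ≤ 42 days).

te_A = (9 + 4·12 + 27)/6 = 84/6 = 14; σ²_A = ((27−9)/6)² = 9.000
te_B = (4 + 4·5 + 12)/6 = 36/6 = 6; σ²_B = ((12−4)/6)² = 1.778
te_C = (8 + 4·9 + 10)/6 = 54/6 = 9; σ²_C = ((10−8)/6)² = 0.111
te_D = (13 + 4·14 + 21)/6 = 90/6 = 15; σ²_D = ((21−13)/6)² = 1.778
te_E = (7 + 4·10 + 13)/6 = 60/6 = 10; σ²_E = ((13−7)/6)² = 1.000
te_F = (7 + 4·12 + 23)/6 = 78/6 = 13; σ²_F = ((23−7)/6)² = 7.111

Forward pass:
ES_A = 0; EF_A = 14
ES_B = 14; EF_B = 14+6 = 20
ES_C = 14; EF_C = 14+9 = 23
ES_D = 14; EF_D = 14+15 = 29
ES_E = 23; EF_E = 23+10 = 33
ES_F = max(EF_B=20, EF_D=29, EF_E=33) = 33; EF_F = 33+13 = 46
Expected project duration μ = 46 days. Critical path: A → C → E → F.

Variance along critical path = 9.000 + 0.111 + 1.000 + 7.111 = 17.222; σ = √17.222 = 4.150 days.
Z = (42 − 46) / 4.150 = -0.964
P(T ≤ 42) = Φ(-0.964) ≈ 0.168

0.168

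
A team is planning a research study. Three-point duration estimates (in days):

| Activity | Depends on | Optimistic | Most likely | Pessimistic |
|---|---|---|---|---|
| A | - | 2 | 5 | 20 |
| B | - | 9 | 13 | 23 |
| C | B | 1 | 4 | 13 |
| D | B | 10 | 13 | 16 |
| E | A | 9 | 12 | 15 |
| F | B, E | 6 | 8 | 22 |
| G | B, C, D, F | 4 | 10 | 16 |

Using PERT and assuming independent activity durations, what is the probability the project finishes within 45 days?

0.904

te_A = (2 + 4·5 + 20)/6 = 42/6 = 7; σ²_A = ((20−2)/6)² = 9.000
te_B = (9 + 4·13 + 23)/6 = 84/6 = 14; σ²_B = ((23−9)/6)² = 5.444
te_C = (1 + 4·4 + 13)/6 = 30/6 = 5; σ²_C = ((13−1)/6)² = 4.000
te_D = (10 + 4·13 + 16)/6 = 78/6 = 13; σ²_D = ((16−10)/6)² = 1.000
te_E = (9 + 4·12 + 15)/6 = 72/6 = 12; σ²_E = ((15−9)/6)² = 1.000
te_F = (6 + 4·8 + 22)/6 = 60/6 = 10; σ²_F = ((22−6)/6)² = 7.111
te_G = (4 + 4·10 + 16)/6 = 60/6 = 10; σ²_G = ((16−4)/6)² = 4.000

Forward pass:
ES_A = 0; EF_A = 7
ES_B = 0; EF_B = 14
ES_C = 14; EF_C = 14+5 = 19
ES_D = 14; EF_D = 14+13 = 27
ES_E = 7; EF_E = 7+12 = 19
ES_F = max(EF_B=14, EF_E=19) = 19; EF_F = 19+10 = 29
ES_G = max(EF_B=14, EF_C=19, EF_D=27, EF_F=29) = 29; EF_G = 29+10 = 39
Expected project duration μ = 39 days. Critical path: A → E → F → G.

Variance along critical path = 9.000 + 1.000 + 7.111 + 4.000 = 21.111; σ = √21.111 = 4.595 days.
Z = (45 − 39) / 4.595 = 1.306
P(T ≤ 45) = Φ(1.306) ≈ 0.904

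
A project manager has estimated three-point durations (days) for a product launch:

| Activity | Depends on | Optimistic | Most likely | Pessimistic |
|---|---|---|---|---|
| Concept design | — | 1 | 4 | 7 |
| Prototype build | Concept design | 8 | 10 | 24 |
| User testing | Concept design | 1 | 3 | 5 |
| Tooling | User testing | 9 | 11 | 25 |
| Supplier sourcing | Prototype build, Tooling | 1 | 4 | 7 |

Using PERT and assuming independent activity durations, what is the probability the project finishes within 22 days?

te_Concept design = (1 + 4·4 + 7)/6 = 24/6 = 4; σ²_Concept design = ((7−1)/6)² = 1.000
te_Prototype build = (8 + 4·10 + 24)/6 = 72/6 = 12; σ²_Prototype build = ((24−8)/6)² = 7.111
te_User testing = (1 + 4·3 + 5)/6 = 18/6 = 3; σ²_User testing = ((5−1)/6)² = 0.444
te_Tooling = (9 + 4·11 + 25)/6 = 78/6 = 13; σ²_Tooling = ((25−9)/6)² = 7.111
te_Supplier sourcing = (1 + 4·4 + 7)/6 = 24/6 = 4; σ²_Supplier sourcing = ((7−1)/6)² = 1.000

Forward pass:
ES_Concept design = 0; EF_Concept design = 4
ES_Prototype build = 4; EF_Prototype build = 4+12 = 16
ES_User testing = 4; EF_User testing = 4+3 = 7
ES_Tooling = 7; EF_Tooling = 7+13 = 20
ES_Supplier sourcing = max(EF_Prototype build=16, EF_Tooling=20) = 20; EF_Supplier sourcing = 20+4 = 24
Expected project duration μ = 24 days. Critical path: Concept design → User testing → Tooling → Supplier sourcing.

Variance along critical path = 1.000 + 0.444 + 7.111 + 1.000 = 9.556; σ = √9.556 = 3.091 days.
Z = (22 − 24) / 3.091 = -0.647
P(T ≤ 22) = Φ(-0.647) ≈ 0.259

0.259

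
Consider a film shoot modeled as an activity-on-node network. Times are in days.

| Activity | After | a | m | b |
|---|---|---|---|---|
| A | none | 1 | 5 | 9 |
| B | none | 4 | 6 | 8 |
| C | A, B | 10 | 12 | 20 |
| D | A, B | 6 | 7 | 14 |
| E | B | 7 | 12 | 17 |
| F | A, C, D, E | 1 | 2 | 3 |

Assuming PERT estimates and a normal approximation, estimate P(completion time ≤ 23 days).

te_A = (1 + 4·5 + 9)/6 = 30/6 = 5; σ²_A = ((9−1)/6)² = 1.778
te_B = (4 + 4·6 + 8)/6 = 36/6 = 6; σ²_B = ((8−4)/6)² = 0.444
te_C = (10 + 4·12 + 20)/6 = 78/6 = 13; σ²_C = ((20−10)/6)² = 2.778
te_D = (6 + 4·7 + 14)/6 = 48/6 = 8; σ²_D = ((14−6)/6)² = 1.778
te_E = (7 + 4·12 + 17)/6 = 72/6 = 12; σ²_E = ((17−7)/6)² = 2.778
te_F = (1 + 4·2 + 3)/6 = 12/6 = 2; σ²_F = ((3−1)/6)² = 0.111

Forward pass:
ES_A = 0; EF_A = 5
ES_B = 0; EF_B = 6
ES_C = max(EF_A=5, EF_B=6) = 6; EF_C = 6+13 = 19
ES_D = max(EF_A=5, EF_B=6) = 6; EF_D = 6+8 = 14
ES_E = 6; EF_E = 6+12 = 18
ES_F = max(EF_A=5, EF_C=19, EF_D=14, EF_E=18) = 19; EF_F = 19+2 = 21
Expected project duration μ = 21 days. Critical path: B → C → F.

Variance along critical path = 0.444 + 2.778 + 0.111 = 3.333; σ = √3.333 = 1.826 days.
Z = (23 − 21) / 1.826 = 1.095
P(T ≤ 23) = Φ(1.095) ≈ 0.863

0.863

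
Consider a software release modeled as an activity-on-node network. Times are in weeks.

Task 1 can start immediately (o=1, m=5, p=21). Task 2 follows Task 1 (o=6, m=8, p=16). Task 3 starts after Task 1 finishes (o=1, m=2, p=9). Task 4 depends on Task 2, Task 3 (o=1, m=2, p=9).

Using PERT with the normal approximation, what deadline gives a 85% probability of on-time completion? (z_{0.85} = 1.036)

23.1 weeks

te_Task 1 = (1 + 4·5 + 21)/6 = 42/6 = 7; σ²_Task 1 = ((21−1)/6)² = 11.111
te_Task 2 = (6 + 4·8 + 16)/6 = 54/6 = 9; σ²_Task 2 = ((16−6)/6)² = 2.778
te_Task 3 = (1 + 4·2 + 9)/6 = 18/6 = 3; σ²_Task 3 = ((9−1)/6)² = 1.778
te_Task 4 = (1 + 4·2 + 9)/6 = 18/6 = 3; σ²_Task 4 = ((9−1)/6)² = 1.778

Forward pass:
ES_Task 1 = 0; EF_Task 1 = 7
ES_Task 2 = 7; EF_Task 2 = 7+9 = 16
ES_Task 3 = 7; EF_Task 3 = 7+3 = 10
ES_Task 4 = max(EF_Task 2=16, EF_Task 3=10) = 16; EF_Task 4 = 16+3 = 19
Expected project duration μ = 19 weeks. Critical path: Task 1 → Task 2 → Task 4.

Variance along critical path = 11.111 + 2.778 + 1.778 = 15.667; σ = 3.958 weeks.
D = μ + z·σ = 19 + 1.036·3.958 = 23.1 weeks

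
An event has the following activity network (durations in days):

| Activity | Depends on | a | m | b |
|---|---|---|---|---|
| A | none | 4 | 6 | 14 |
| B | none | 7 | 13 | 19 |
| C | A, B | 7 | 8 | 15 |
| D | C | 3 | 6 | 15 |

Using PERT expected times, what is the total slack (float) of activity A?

te_A = (4 + 4·6 + 14)/6 = 42/6 = 7
te_B = (7 + 4·13 + 19)/6 = 78/6 = 13
te_C = (7 + 4·8 + 15)/6 = 54/6 = 9
te_D = (3 + 4·6 + 15)/6 = 42/6 = 7

Forward pass:
ES_A = 0; EF_A = 7
ES_B = 0; EF_B = 13
ES_C = max(EF_A=7, EF_B=13) = 13; EF_C = 13+9 = 22
ES_D = 22; EF_D = 22+7 = 29
Expected project duration μ = 29 days. Critical path: B → C → D.

Backward pass:
LF_D = 29; LS_D = 29−7 = 22
LF_C = LS_D = 22; LS_C = 22−9 = 13
LF_B = LS_C = 13; LS_B = 13−13 = 0
LF_A = LS_C = 13; LS_A = 13−7 = 6
Slack_A = LS_A − ES_A = 6 − 0 = 6

6 days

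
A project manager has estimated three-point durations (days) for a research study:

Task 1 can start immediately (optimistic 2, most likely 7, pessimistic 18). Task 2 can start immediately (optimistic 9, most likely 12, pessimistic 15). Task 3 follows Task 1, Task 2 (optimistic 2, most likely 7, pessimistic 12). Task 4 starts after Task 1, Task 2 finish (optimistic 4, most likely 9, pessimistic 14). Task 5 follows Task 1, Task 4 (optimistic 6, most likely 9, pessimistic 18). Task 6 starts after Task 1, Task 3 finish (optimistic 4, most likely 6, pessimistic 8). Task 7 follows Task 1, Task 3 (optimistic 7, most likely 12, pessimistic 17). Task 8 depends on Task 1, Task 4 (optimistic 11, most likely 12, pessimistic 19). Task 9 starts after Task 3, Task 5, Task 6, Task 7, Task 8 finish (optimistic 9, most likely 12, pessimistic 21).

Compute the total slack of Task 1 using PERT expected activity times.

4 days

te_Task 1 = (2 + 4·7 + 18)/6 = 48/6 = 8
te_Task 2 = (9 + 4·12 + 15)/6 = 72/6 = 12
te_Task 3 = (2 + 4·7 + 12)/6 = 42/6 = 7
te_Task 4 = (4 + 4·9 + 14)/6 = 54/6 = 9
te_Task 5 = (6 + 4·9 + 18)/6 = 60/6 = 10
te_Task 6 = (4 + 4·6 + 8)/6 = 36/6 = 6
te_Task 7 = (7 + 4·12 + 17)/6 = 72/6 = 12
te_Task 8 = (11 + 4·12 + 19)/6 = 78/6 = 13
te_Task 9 = (9 + 4·12 + 21)/6 = 78/6 = 13

Forward pass:
ES_Task 1 = 0; EF_Task 1 = 8
ES_Task 2 = 0; EF_Task 2 = 12
ES_Task 3 = max(EF_Task 1=8, EF_Task 2=12) = 12; EF_Task 3 = 12+7 = 19
ES_Task 4 = max(EF_Task 1=8, EF_Task 2=12) = 12; EF_Task 4 = 12+9 = 21
ES_Task 5 = max(EF_Task 1=8, EF_Task 4=21) = 21; EF_Task 5 = 21+10 = 31
ES_Task 6 = max(EF_Task 1=8, EF_Task 3=19) = 19; EF_Task 6 = 19+6 = 25
ES_Task 7 = max(EF_Task 1=8, EF_Task 3=19) = 19; EF_Task 7 = 19+12 = 31
ES_Task 8 = max(EF_Task 1=8, EF_Task 4=21) = 21; EF_Task 8 = 21+13 = 34
ES_Task 9 = max(EF_Task 3=19, EF_Task 5=31, EF_Task 6=25, EF_Task 7=31, EF_Task 8=34) = 34; EF_Task 9 = 34+13 = 47
Expected project duration μ = 47 days. Critical path: Task 2 → Task 4 → Task 8 → Task 9.

Backward pass:
LF_Task 9 = 47; LS_Task 9 = 47−13 = 34
LF_Task 8 = LS_Task 9 = 34; LS_Task 8 = 34−13 = 21
LF_Task 7 = LS_Task 9 = 34; LS_Task 7 = 34−12 = 22
LF_Task 6 = LS_Task 9 = 34; LS_Task 6 = 34−6 = 28
LF_Task 5 = LS_Task 9 = 34; LS_Task 5 = 34−10 = 24
LF_Task 4 = min(LS_Task 5=24, LS_Task 8=21) = 21; LS_Task 4 = 21−9 = 12
LF_Task 3 = min(LS_Task 6=28, LS_Task 7=22, LS_Task 9=34) = 22; LS_Task 3 = 22−7 = 15
LF_Task 2 = min(LS_Task 3=15, LS_Task 4=12) = 12; LS_Task 2 = 12−12 = 0
LF_Task 1 = min(LS_Task 3=15, LS_Task 4=12, LS_Task 5=24, LS_Task 6=28, LS_Task 7=22, LS_Task 8=21) = 12; LS_Task 1 = 12−8 = 4
Slack_Task 1 = LS_Task 1 − ES_Task 1 = 4 − 0 = 4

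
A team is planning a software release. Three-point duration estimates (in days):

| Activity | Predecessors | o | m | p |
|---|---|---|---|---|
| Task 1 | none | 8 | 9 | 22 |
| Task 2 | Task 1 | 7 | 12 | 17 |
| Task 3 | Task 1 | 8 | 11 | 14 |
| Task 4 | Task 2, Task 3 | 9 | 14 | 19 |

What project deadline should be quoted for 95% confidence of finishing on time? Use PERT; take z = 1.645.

42.5 days

te_Task 1 = (8 + 4·9 + 22)/6 = 66/6 = 11; σ²_Task 1 = ((22−8)/6)² = 5.444
te_Task 2 = (7 + 4·12 + 17)/6 = 72/6 = 12; σ²_Task 2 = ((17−7)/6)² = 2.778
te_Task 3 = (8 + 4·11 + 14)/6 = 66/6 = 11; σ²_Task 3 = ((14−8)/6)² = 1.000
te_Task 4 = (9 + 4·14 + 19)/6 = 84/6 = 14; σ²_Task 4 = ((19−9)/6)² = 2.778

Forward pass:
ES_Task 1 = 0; EF_Task 1 = 11
ES_Task 2 = 11; EF_Task 2 = 11+12 = 23
ES_Task 3 = 11; EF_Task 3 = 11+11 = 22
ES_Task 4 = max(EF_Task 2=23, EF_Task 3=22) = 23; EF_Task 4 = 23+14 = 37
Expected project duration μ = 37 days. Critical path: Task 1 → Task 2 → Task 4.

Variance along critical path = 5.444 + 2.778 + 2.778 = 11.000; σ = 3.317 days.
D = μ + z·σ = 37 + 1.645·3.317 = 42.5 days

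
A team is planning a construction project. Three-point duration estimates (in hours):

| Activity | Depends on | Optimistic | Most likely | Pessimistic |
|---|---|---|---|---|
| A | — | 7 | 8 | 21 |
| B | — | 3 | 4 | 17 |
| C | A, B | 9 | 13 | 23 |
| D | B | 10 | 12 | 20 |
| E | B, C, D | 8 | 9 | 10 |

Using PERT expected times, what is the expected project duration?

33 hours

te_A = (7 + 4·8 + 21)/6 = 60/6 = 10
te_B = (3 + 4·4 + 17)/6 = 36/6 = 6
te_C = (9 + 4·13 + 23)/6 = 84/6 = 14
te_D = (10 + 4·12 + 20)/6 = 78/6 = 13
te_E = (8 + 4·9 + 10)/6 = 54/6 = 9

Forward pass:
ES_A = 0; EF_A = 10
ES_B = 0; EF_B = 6
ES_C = max(EF_A=10, EF_B=6) = 10; EF_C = 10+14 = 24
ES_D = 6; EF_D = 6+13 = 19
ES_E = max(EF_B=6, EF_C=24, EF_D=19) = 24; EF_E = 24+9 = 33
Expected project duration μ = 33 hours. Critical path: A → C → E.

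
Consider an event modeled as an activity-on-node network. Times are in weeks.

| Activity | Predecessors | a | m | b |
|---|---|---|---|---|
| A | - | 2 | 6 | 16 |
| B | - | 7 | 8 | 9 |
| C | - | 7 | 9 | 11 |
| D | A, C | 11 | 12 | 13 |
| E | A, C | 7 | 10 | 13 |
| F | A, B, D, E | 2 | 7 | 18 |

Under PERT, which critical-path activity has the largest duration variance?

te_A = (2 + 4·6 + 16)/6 = 42/6 = 7; σ²_A = ((16−2)/6)² = 5.444
te_B = (7 + 4·8 + 9)/6 = 48/6 = 8; σ²_B = ((9−7)/6)² = 0.111
te_C = (7 + 4·9 + 11)/6 = 54/6 = 9; σ²_C = ((11−7)/6)² = 0.444
te_D = (11 + 4·12 + 13)/6 = 72/6 = 12; σ²_D = ((13−11)/6)² = 0.111
te_E = (7 + 4·10 + 13)/6 = 60/6 = 10; σ²_E = ((13−7)/6)² = 1.000
te_F = (2 + 4·7 + 18)/6 = 48/6 = 8; σ²_F = ((18−2)/6)² = 7.111

Forward pass:
ES_A = 0; EF_A = 7
ES_B = 0; EF_B = 8
ES_C = 0; EF_C = 9
ES_D = max(EF_A=7, EF_C=9) = 9; EF_D = 9+12 = 21
ES_E = max(EF_A=7, EF_C=9) = 9; EF_E = 9+10 = 19
ES_F = max(EF_A=7, EF_B=8, EF_D=21, EF_E=19) = 21; EF_F = 21+8 = 29
Expected project duration μ = 29 weeks. Critical path: C → D → F.

Variances on critical path: σ²_C=0.444, σ²_D=0.111, σ²_F=7.111.
Largest is σ²_F = 7.111.

F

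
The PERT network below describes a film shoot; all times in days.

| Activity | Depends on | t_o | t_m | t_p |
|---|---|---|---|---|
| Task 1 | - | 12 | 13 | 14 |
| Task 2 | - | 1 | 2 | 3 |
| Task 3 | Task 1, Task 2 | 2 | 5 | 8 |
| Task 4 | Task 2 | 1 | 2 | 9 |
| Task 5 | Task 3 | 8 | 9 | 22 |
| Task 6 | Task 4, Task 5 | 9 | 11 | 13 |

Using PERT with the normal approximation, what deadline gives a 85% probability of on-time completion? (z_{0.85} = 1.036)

42.7 days

te_Task 1 = (12 + 4·13 + 14)/6 = 78/6 = 13; σ²_Task 1 = ((14−12)/6)² = 0.111
te_Task 2 = (1 + 4·2 + 3)/6 = 12/6 = 2; σ²_Task 2 = ((3−1)/6)² = 0.111
te_Task 3 = (2 + 4·5 + 8)/6 = 30/6 = 5; σ²_Task 3 = ((8−2)/6)² = 1.000
te_Task 4 = (1 + 4·2 + 9)/6 = 18/6 = 3; σ²_Task 4 = ((9−1)/6)² = 1.778
te_Task 5 = (8 + 4·9 + 22)/6 = 66/6 = 11; σ²_Task 5 = ((22−8)/6)² = 5.444
te_Task 6 = (9 + 4·11 + 13)/6 = 66/6 = 11; σ²_Task 6 = ((13−9)/6)² = 0.444

Forward pass:
ES_Task 1 = 0; EF_Task 1 = 13
ES_Task 2 = 0; EF_Task 2 = 2
ES_Task 3 = max(EF_Task 1=13, EF_Task 2=2) = 13; EF_Task 3 = 13+5 = 18
ES_Task 4 = 2; EF_Task 4 = 2+3 = 5
ES_Task 5 = 18; EF_Task 5 = 18+11 = 29
ES_Task 6 = max(EF_Task 4=5, EF_Task 5=29) = 29; EF_Task 6 = 29+11 = 40
Expected project duration μ = 40 days. Critical path: Task 1 → Task 3 → Task 5 → Task 6.

Variance along critical path = 0.111 + 1.000 + 5.444 + 0.444 = 7.000; σ = 2.646 days.
D = μ + z·σ = 40 + 1.036·2.646 = 42.7 days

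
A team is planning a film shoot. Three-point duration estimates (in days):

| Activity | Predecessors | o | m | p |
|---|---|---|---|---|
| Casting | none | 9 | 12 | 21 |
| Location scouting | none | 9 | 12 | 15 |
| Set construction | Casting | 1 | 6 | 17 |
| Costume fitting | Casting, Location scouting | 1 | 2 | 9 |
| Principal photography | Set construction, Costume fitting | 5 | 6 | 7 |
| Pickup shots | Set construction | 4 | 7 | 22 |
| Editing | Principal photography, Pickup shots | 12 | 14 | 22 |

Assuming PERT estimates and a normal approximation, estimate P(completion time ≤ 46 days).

te_Casting = (9 + 4·12 + 21)/6 = 78/6 = 13; σ²_Casting = ((21−9)/6)² = 4.000
te_Location scouting = (9 + 4·12 + 15)/6 = 72/6 = 12; σ²_Location scouting = ((15−9)/6)² = 1.000
te_Set construction = (1 + 4·6 + 17)/6 = 42/6 = 7; σ²_Set construction = ((17−1)/6)² = 7.111
te_Costume fitting = (1 + 4·2 + 9)/6 = 18/6 = 3; σ²_Costume fitting = ((9−1)/6)² = 1.778
te_Principal photography = (5 + 4·6 + 7)/6 = 36/6 = 6; σ²_Principal photography = ((7−5)/6)² = 0.111
te_Pickup shots = (4 + 4·7 + 22)/6 = 54/6 = 9; σ²_Pickup shots = ((22−4)/6)² = 9.000
te_Editing = (12 + 4·14 + 22)/6 = 90/6 = 15; σ²_Editing = ((22−12)/6)² = 2.778

Forward pass:
ES_Casting = 0; EF_Casting = 13
ES_Location scouting = 0; EF_Location scouting = 12
ES_Set construction = 13; EF_Set construction = 13+7 = 20
ES_Costume fitting = max(EF_Casting=13, EF_Location scouting=12) = 13; EF_Costume fitting = 13+3 = 16
ES_Principal photography = max(EF_Set construction=20, EF_Costume fitting=16) = 20; EF_Principal photography = 20+6 = 26
ES_Pickup shots = 20; EF_Pickup shots = 20+9 = 29
ES_Editing = max(EF_Principal photography=26, EF_Pickup shots=29) = 29; EF_Editing = 29+15 = 44
Expected project duration μ = 44 days. Critical path: Casting → Set construction → Pickup shots → Editing.

Variance along critical path = 4.000 + 7.111 + 9.000 + 2.778 = 22.889; σ = √22.889 = 4.784 days.
Z = (46 − 44) / 4.784 = 0.418
P(T ≤ 46) = Φ(0.418) ≈ 0.662

0.662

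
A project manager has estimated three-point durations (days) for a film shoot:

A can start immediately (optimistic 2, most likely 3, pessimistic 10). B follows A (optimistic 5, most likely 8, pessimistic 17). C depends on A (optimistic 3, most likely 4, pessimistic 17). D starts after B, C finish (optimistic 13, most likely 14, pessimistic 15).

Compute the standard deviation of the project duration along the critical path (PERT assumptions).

te_A = (2 + 4·3 + 10)/6 = 24/6 = 4; σ²_A = ((10−2)/6)² = 1.778
te_B = (5 + 4·8 + 17)/6 = 54/6 = 9; σ²_B = ((17−5)/6)² = 4.000
te_C = (3 + 4·4 + 17)/6 = 36/6 = 6; σ²_C = ((17−3)/6)² = 5.444
te_D = (13 + 4·14 + 15)/6 = 84/6 = 14; σ²_D = ((15−13)/6)² = 0.111

Forward pass:
ES_A = 0; EF_A = 4
ES_B = 4; EF_B = 4+9 = 13
ES_C = 4; EF_C = 4+6 = 10
ES_D = max(EF_B=13, EF_C=10) = 13; EF_D = 13+14 = 27
Expected project duration μ = 27 days. Critical path: A → B → D.

Variance along critical path = 1.778 + 4.000 + 0.111 = 5.889
σ = √5.889 = 2.427 days

2.43 days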